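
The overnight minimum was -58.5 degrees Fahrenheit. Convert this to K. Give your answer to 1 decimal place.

222.9 K

First to °C: -50.28 °C.
Then to K: 222.9 K.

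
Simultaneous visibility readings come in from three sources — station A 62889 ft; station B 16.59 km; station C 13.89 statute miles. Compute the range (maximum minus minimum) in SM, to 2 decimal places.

3.58 SM

station A: 62889 ft = 11.9108 SM.
station B: 16.59 km = 10.3085 SM.
Spread: 13.8900 − 10.3085 = 3.58 SM.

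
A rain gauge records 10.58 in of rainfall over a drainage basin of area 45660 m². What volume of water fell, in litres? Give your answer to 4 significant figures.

12270000 litres

Depth: 10.58 in × 25.4 = 268.732 mm.
1 mm over 1 m² is 1 L, so volume = 268.732 × 45660 = 12270303 L ≈ 12270000 L.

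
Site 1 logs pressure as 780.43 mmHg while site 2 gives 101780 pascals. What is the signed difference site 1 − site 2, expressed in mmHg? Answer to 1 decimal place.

site 2: 101780 Pa = 763.413 mmHg.
Difference: 780.430 − 763.413 = 17.0 mmHg.

17.0 mmHg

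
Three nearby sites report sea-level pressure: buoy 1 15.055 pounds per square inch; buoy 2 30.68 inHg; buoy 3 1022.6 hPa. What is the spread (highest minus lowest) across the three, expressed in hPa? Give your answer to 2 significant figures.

16 hPa

buoy 1: 15.055 psi = 1038.01 hPa.
buoy 2: 30.68 inHg = 1038.94 hPa.
Spread: 1038.94 − 1022.60 = 16 hPa.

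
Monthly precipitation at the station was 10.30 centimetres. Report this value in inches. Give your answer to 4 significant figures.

4.055 in

1 cm = 0.393701 in, so 10.30 × 0.393701 = 4.055 in.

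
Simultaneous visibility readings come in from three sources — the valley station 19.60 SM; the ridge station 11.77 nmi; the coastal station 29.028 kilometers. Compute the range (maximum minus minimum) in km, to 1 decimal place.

the valley station: 19.60 SM = 31.543 km.
the ridge station: 11.77 nmi = 21.798 km.
Spread: 31.543 − 21.798 = 9.7 km.

9.7 km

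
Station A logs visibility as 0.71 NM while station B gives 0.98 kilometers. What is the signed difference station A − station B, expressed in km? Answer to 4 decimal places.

0.3349 km

station A: 0.71 nmi = 1.314920 km.
Difference: 1.314920 − 0.980000 = 0.3349 km.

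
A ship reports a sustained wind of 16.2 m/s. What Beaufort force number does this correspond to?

Beaufort force 7

16.2 m/s lies in the Beaufort 7 band (near gale, 13.9–17.1 m/s).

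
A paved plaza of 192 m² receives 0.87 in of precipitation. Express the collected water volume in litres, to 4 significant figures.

Depth: 0.87 in × 25.4 = 22.098 mm.
1 mm over 1 m² is 1 L, so volume = 22.098 × 192 = 4242.816 L ≈ 4243 L.

4243 litres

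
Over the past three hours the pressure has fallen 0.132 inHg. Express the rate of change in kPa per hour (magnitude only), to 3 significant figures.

0.149 kPa per hour

0.132 inHg / 3 h × 3.38639 kPa/inHg = 0.149 kPa/h.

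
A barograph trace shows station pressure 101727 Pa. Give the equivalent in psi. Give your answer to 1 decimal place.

1 Pa = 0.000145038 psi, so 101727 × 0.000145038 = 14.8 psi.

14.8 psi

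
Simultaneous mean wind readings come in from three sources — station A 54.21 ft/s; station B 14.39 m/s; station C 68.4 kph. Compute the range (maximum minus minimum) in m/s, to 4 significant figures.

4.610 m/s

station A: 54.21 ft/s = 16.52321 m/s.
station C: 68.4 km/h = 19.00000 m/s.
Spread: 19.00000 − 14.39000 = 4.610 m/s.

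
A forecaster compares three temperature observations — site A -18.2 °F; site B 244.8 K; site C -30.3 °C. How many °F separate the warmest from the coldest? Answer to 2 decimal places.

site A: -18.2 °F = -27.889 °C.
site B: 244.8 K = -28.350 °C.
Spread: (-27.889) − (-30.300) = 2.411 °C = 4.34 °F.

4.34 °F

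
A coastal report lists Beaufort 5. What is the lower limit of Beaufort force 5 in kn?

Beaufort 5 (fresh breeze) spans 17–21 knots.

17 kt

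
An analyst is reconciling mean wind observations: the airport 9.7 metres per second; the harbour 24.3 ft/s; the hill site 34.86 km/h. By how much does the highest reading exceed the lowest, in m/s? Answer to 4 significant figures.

the harbour: 24.3 ft/s = 7.40664 m/s.
the hill site: 34.86 km/h = 9.68333 m/s.
Spread: 9.70000 − 7.40664 = 2.293 m/s.

2.293 m/s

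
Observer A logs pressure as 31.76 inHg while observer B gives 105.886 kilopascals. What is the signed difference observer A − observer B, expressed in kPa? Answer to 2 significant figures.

observer A: 31.76 inHg = 107.552 kPa.
Difference: 107.552 − 105.886 = 1.7 kPa.

1.7 kPa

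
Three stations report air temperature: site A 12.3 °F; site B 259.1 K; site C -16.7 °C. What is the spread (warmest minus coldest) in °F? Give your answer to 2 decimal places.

site A: 12.3 °F = -10.944 °C.
site B: 259.1 K = -14.050 °C.
Spread: (-10.944) − (-16.700) = 5.756 °C = 10.36 °F.

10.36 °F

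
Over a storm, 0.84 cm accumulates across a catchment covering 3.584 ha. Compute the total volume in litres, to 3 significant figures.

301000 litres

Depth: 0.84 cm × 10 = 8.4 mm.
Area: 3.584 ha = 35840 m².
1 mm over 1 m² is 1 L, so volume = 8.4 × 35840 = 301056 L ≈ 301000 L.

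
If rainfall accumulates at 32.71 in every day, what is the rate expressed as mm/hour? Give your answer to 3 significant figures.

32.71 in/day × 25.4 mm/in × 0.0416667 day/hour = 34.6 mm/hour.

34.6 mm/hour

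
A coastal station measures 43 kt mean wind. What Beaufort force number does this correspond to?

43 kt lies in the Beaufort 9 band (strong gale, 41–47 kt).

Beaufort force 9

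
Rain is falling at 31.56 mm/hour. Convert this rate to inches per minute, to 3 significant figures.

0.0207 in/minute

31.56 mm/hour × 0.0393701 in/mm × 0.0166667 hour/minute = 0.0207 in/minute.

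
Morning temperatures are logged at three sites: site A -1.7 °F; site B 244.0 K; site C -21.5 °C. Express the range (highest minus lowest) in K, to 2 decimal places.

site A: -1.7 °F = -18.722 °C.
site B: 244.0 K = -29.150 °C.
Spread: (-18.722) − (-29.150) = 10.428 °C.

10.43 K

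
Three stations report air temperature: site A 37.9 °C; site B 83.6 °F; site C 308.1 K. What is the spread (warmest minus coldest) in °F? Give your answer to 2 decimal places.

16.62 °F

site B: 83.6 °F = 28.667 °C.
site C: 308.1 K = 34.950 °C.
Spread: 37.900 − 28.667 = 9.233 °C = 16.62 °F.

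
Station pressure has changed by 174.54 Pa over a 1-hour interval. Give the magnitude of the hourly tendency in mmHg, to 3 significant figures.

174.54 Pa / 1 h × 0.00750062 mmHg/Pa = 1.31 mmHg/h.

1.31 mmHg per hour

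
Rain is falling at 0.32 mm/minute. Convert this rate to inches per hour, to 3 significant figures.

0.756 in/hour

0.32 mm/minute × 0.0393701 in/mm × 60 minute/hour = 0.756 in/hour.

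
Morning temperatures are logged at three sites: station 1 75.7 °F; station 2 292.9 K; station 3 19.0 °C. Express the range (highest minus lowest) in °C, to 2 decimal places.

5.28 °C

station 1: 75.7 °F = 24.278 °C.
station 2: 292.9 K = 19.750 °C.
Spread: 24.278 − 19.000 = 5.278 °C.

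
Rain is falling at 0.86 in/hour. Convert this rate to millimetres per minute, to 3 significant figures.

0.86 in/hour × 25.4 mm/in × 0.0166667 hour/minute = 0.364 mm/minute.

0.364 mm/minute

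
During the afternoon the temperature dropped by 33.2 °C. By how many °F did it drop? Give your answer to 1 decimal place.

59.8 °F

A change of 1 °C equals a change of 1.8 °F: Δ°F = 33.2 × 1.8 = 59.8 °F.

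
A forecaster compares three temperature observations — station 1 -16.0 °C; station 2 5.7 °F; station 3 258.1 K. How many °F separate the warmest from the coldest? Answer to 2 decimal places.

station 2: 5.7 °F = -14.611 °C.
station 3: 258.1 K = -15.050 °C.
Spread: (-14.611) − (-16.000) = 1.389 °C = 2.50 °F.

2.50 °F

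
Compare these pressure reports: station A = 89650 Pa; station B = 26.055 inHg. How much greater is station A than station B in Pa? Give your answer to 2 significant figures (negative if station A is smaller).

1400 Pa

station B: 26.055 inHg = 88232.37 Pa.
Difference: 89650.00 − 88232.37 = 1400 Pa.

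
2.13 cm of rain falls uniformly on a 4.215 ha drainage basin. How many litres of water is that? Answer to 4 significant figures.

897800 litres

Depth: 2.13 cm × 10 = 21.3 mm.
Area: 4.215 ha = 42150 m².
1 mm over 1 m² is 1 L, so volume = 21.3 × 42150 = 897795 L ≈ 897800 L.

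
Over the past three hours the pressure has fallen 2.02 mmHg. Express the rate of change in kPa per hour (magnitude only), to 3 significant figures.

2.02 mmHg / 3 h × 0.133322 kPa/mmHg = 0.0898 kPa/h.

0.0898 kPa per hour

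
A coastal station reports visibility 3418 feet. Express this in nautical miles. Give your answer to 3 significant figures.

0.563 nmi

1 ft = 0.000164579 nmi, so 3418 × 0.000164579 = 0.563 nmi.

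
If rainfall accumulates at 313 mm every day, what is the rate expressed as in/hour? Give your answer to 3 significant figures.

313 mm/day × 0.0393701 in/mm × 0.0416667 day/hour = 0.513 in/hour.

0.513 in/hour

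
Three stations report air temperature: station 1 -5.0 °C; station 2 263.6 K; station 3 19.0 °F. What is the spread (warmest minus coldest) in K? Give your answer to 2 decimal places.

station 2: 263.6 K = -9.550 °C.
station 3: 19.0 °F = -7.222 °C.
Spread: (-5.000) − (-9.550) = 4.550 °C.

4.55 K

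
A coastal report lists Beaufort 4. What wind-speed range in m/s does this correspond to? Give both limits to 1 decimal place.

Beaufort 4 (moderate breeze) spans 5.5–7.9 m/s.

5.5 to 7.9 m/s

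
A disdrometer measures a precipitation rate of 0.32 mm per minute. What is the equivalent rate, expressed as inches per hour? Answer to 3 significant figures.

0.756 in/hour

0.32 mm/minute × 0.0393701 in/mm × 60 minute/hour = 0.756 in/hour.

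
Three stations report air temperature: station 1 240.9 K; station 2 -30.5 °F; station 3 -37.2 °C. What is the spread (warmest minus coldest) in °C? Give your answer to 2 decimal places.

station 1: 240.9 K = -32.250 °C.
station 2: -30.5 °F = -34.722 °C.
Spread: (-32.250) − (-37.200) = 4.950 °C.

4.95 °C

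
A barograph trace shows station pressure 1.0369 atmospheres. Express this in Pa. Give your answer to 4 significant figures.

105100 Pa

1 atm = 101325 Pa, so 1.0369 × 101325 = 105100 Pa.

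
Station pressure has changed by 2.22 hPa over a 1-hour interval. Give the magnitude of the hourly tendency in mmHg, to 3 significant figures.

1.67 mmHg per hour

2.22 hPa / 1 h × 0.750062 mmHg/hPa = 1.67 mmHg/h.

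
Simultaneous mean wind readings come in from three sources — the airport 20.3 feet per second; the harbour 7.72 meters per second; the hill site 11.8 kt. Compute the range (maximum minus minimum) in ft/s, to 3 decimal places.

the harbour: 7.72 m/s = 25.32808 ft/s.
the hill site: 11.8 kt = 19.91616 ft/s.
Spread: 25.32808 − 19.91616 = 5.412 ft/s.

5.412 ft/s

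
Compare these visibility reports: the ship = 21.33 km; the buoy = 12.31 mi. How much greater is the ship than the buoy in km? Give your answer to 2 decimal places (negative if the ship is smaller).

1.52 km

the buoy: 12.31 SM = 19.8110 km.
Difference: 21.3300 − 19.8110 = 1.52 km.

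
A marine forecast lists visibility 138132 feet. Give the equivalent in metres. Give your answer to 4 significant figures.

42100 m

1 ft = 0.3048 m, so 138132 × 0.3048 = 42100 m.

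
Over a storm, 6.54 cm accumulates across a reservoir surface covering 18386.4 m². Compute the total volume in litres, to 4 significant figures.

1202000 litres

Depth: 6.54 cm × 10 = 65.4 mm.
1 mm over 1 m² is 1 L, so volume = 65.4 × 18386.4 = 1202470.6 L ≈ 1202000 L.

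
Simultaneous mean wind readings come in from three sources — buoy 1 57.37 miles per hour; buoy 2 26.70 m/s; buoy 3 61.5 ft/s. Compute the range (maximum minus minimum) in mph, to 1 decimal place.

buoy 2: 26.70 m/s = 59.726 mph.
buoy 3: 61.5 ft/s = 41.932 mph.
Spread: 59.726 − 41.932 = 17.8 mph.

17.8 mph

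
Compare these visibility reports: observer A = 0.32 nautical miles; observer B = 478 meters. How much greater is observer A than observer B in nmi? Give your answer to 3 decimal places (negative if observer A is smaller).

observer B: 478 m = 0.25810 nmi.
Difference: 0.32000 − 0.25810 = 0.062 nmi.

0.062 nmi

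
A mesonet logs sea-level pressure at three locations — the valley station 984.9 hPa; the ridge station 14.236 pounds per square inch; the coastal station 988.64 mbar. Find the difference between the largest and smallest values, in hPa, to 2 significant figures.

7.1 hPa

the ridge station: 14.236 psi = 981.538 hPa.
the coastal station: 988.64 mb = 988.640 hPa.
Spread: 988.640 − 981.538 = 7.1 hPa.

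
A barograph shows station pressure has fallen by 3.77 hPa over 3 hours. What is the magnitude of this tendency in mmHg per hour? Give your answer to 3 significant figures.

0.943 mmHg per hour

3.77 hPa / 3 h × 0.750062 mmHg/hPa = 0.943 mmHg/h.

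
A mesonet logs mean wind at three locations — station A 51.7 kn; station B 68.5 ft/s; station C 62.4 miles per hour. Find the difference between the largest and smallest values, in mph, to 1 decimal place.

15.7 mph

station A: 51.7 kt = 59.495 mph.
station B: 68.5 ft/s = 46.705 mph.
Spread: 62.400 − 46.705 = 15.7 mph.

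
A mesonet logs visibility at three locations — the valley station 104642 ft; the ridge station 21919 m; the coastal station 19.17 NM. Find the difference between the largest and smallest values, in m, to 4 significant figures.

13580 m

the valley station: 104642 ft = 31894.88 m.
the coastal station: 19.17 nmi = 35502.84 m.
Spread: 35502.84 − 21919.00 = 13580 m.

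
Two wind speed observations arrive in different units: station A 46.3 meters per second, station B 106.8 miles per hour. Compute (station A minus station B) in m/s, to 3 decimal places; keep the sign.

station B: 106.8 mph = 47.74387 m/s.
Difference: 46.30000 − 47.74387 = -1.444 m/s.

-1.444 m/s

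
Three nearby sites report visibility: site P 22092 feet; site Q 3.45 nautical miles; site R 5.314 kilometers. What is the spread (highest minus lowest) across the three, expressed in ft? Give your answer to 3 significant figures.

4660 ft

site Q: 3.45 nmi = 20962.60 ft.
site R: 5.314 km = 17434.38 ft.
Spread: 22092.00 − 17434.38 = 4660 ft.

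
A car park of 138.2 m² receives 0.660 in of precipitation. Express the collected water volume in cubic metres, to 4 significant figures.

2.317 cubic metres

Depth: 0.660 in × 25.4 = 16.764 mm.
1 mm over 1 m² is 1 L, so volume = 16.764 × 138.2 = 2316.7848 L = 2.317 m³.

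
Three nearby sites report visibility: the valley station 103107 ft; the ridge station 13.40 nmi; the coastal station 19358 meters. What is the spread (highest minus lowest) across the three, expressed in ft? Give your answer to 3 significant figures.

the ridge station: 13.40 nmi = 81419.95 ft.
the coastal station: 19358 m = 63510.50 ft.
Spread: 103107.00 − 63510.50 = 39600 ft.

39600 ft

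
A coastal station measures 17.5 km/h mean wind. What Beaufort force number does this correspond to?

17.5 km/h = 4.9 m/s, which is Beaufort 3 (gentle breeze, 3.4–5.4 m/s).

Beaufort force 3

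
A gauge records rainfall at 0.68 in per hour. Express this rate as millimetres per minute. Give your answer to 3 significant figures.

0.288 mm/minute

0.68 in/hour × 25.4 mm/in × 0.0166667 hour/minute = 0.288 mm/minute.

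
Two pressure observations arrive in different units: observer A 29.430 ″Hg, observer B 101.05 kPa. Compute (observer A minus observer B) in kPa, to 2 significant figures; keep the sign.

observer A: 29.430 inHg = 99.661 kPa.
Difference: 99.661 − 101.050 = -1.4 kPa.

-1.4 kPa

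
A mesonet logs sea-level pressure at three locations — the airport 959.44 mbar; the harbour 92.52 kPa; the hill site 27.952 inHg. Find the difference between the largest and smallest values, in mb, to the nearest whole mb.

the harbour: 92.52 kPa = 925.20 mb.
the hill site: 27.952 inHg = 946.56 mb.
Spread: 959.44 − 925.20 = 34 mb.

34 mb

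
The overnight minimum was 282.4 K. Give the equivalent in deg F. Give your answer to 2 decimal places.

48.65 °F

First to °C: 9.25 °C.
Then to °F: 48.65 °F.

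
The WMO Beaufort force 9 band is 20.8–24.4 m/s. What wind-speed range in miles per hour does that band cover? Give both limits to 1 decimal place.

20.8–24.4 m/s × 2.237 = 46.5–54.6 mph.

46.5 to 54.6 mph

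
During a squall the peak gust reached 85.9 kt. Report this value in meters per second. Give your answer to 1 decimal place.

1 kt = 0.514444 m/s, so 85.9 × 0.514444 = 44.2 m/s.

44.2 m/s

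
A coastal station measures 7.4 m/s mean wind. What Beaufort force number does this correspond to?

7.4 m/s lies in the Beaufort 4 band (moderate breeze, 5.5–7.9 m/s).

Beaufort force 4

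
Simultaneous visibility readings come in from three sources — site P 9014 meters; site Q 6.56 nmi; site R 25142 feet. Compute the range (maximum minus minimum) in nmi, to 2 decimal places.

site P: 9014 m = 4.8672 nmi.
site R: 25142 ft = 4.1378 nmi.
Spread: 6.5600 − 4.1378 = 2.42 nmi.

2.42 nmi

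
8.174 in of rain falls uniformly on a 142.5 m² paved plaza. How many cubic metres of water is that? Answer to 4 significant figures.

Depth: 8.174 in × 25.4 = 207.6196 mm.
1 mm over 1 m² is 1 L, so volume = 207.6196 × 142.5 = 29585.793 L = 29.59 m³.

29.59 cubic metres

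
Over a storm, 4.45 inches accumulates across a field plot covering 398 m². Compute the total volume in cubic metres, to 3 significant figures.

45.0 cubic metres

Depth: 4.45 in × 25.4 = 113.03 mm.
1 mm over 1 m² is 1 L, so volume = 113.03 × 398 = 44985.94 L = 45.0 m³.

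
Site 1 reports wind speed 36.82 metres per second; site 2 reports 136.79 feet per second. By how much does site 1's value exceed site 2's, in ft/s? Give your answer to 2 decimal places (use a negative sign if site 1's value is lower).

site 1: 36.82 m/s = 120.8005 ft/s.
Difference: 120.8005 − 136.7900 = -15.99 ft/s.

-15.99 ft/s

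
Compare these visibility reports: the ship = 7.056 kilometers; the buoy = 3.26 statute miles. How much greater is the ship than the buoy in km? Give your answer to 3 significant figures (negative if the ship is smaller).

1.81 km

the buoy: 3.26 SM = 5.2465 km.
Difference: 7.0560 − 5.2465 = 1.81 km.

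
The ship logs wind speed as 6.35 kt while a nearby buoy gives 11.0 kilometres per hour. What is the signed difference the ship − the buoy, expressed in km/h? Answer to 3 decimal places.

the ship: 6.35 kt = 11.76020 km/h.
Difference: 11.76020 − 11.00000 = 0.760 km/h.

0.760 km/h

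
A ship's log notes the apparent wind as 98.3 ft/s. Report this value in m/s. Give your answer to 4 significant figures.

29.96 m/s

1 ft/s = 0.3048 m/s, so 98.3 × 0.3048 = 29.96 m/s.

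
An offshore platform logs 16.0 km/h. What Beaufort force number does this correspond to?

Beaufort force 3

16.0 km/h = 4.4 m/s, which is Beaufort 3 (gentle breeze, 3.4–5.4 m/s).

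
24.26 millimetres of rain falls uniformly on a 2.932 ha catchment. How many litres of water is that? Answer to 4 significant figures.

Area: 2.932 ha = 29320 m².
1 mm over 1 m² is 1 L, so volume = 24.26 × 29320 = 711303.2 L ≈ 711300 L.

711300 litres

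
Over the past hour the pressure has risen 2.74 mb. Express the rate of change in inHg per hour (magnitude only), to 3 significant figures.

0.0809 inHg per hour

2.74 mb / 1 h × 0.02953 inHg/mb = 0.0809 inHg/h.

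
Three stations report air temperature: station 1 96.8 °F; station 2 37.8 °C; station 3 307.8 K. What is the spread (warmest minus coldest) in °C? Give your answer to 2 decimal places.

3.15 °C

station 1: 96.8 °F = 36.000 °C.
station 3: 307.8 K = 34.650 °C.
Spread: 37.800 − 34.650 = 3.150 °C.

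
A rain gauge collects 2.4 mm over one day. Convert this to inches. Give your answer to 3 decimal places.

1 mm = 0.0393701 in, so 2.4 × 0.0393701 = 0.094 in.

0.094 in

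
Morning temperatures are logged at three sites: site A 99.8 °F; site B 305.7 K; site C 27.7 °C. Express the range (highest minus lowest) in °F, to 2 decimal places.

17.94 °F

site A: 99.8 °F = 37.667 °C.
site B: 305.7 K = 32.550 °C.
Spread: 37.667 − 27.700 = 9.967 °C = 17.94 °F.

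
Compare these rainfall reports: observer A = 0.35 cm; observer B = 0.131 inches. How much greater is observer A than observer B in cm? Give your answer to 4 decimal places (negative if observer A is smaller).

0.0173 cm

observer B: 0.131 in = 0.332740 cm.
Difference: 0.350000 − 0.332740 = 0.0173 cm.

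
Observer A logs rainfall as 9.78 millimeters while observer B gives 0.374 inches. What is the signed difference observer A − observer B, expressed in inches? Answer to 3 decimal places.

0.011 in

observer A: 9.78 mm = 0.38504 in.
Difference: 0.38504 − 0.37400 = 0.011 in.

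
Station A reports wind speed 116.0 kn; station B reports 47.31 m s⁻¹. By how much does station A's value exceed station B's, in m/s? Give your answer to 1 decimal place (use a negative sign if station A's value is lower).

12.4 m/s

station A: 116.0 kt = 59.676 m/s.
Difference: 59.676 − 47.310 = 12.4 m/s.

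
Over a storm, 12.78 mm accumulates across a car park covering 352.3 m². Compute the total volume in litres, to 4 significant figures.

4502 litres

1 mm over 1 m² is 1 L, so volume = 12.78 × 352.3 = 4502.394 L ≈ 4502 L.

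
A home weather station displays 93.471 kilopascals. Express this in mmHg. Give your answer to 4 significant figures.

1 kPa = 7.50062 mmHg, so 93.471 × 7.50062 = 701.1 mmHg.

701.1 mmHg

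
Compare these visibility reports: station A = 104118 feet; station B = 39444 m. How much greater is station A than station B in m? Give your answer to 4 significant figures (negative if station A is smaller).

station A: 104118 ft = 31735.17 m.
Difference: 31735.17 − 39444.00 = -7709 m.

-7709 m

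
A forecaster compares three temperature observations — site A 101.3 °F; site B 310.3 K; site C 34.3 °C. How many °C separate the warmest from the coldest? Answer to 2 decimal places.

4.20 °C

site A: 101.3 °F = 38.500 °C.
site B: 310.3 K = 37.150 °C.
Spread: 38.500 − 34.300 = 4.200 °C.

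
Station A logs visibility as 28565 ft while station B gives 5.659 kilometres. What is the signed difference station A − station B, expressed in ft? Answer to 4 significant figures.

9999 ft

station B: 5.659 km = 18566.27 ft.
Difference: 28565.00 − 18566.27 = 9999 ft.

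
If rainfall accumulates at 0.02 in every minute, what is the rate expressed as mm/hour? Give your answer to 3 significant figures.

30.5 mm/hour

0.02 in/minute × 25.4 mm/in × 60 minute/hour = 30.5 mm/hour.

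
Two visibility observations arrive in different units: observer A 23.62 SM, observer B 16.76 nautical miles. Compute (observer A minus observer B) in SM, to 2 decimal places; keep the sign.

4.33 SM

observer B: 16.76 nmi = 19.2871 SM.
Difference: 23.6200 − 19.2871 = 4.33 SM.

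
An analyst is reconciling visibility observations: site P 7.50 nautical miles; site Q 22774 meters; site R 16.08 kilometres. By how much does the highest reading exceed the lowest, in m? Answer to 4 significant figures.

8884 m

site P: 7.50 nmi = 13890.00 m.
site R: 16.08 km = 16080.00 m.
Spread: 22774.00 − 13890.00 = 8884 m.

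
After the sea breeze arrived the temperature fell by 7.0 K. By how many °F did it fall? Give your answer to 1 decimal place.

12.6 °F

For a temperature change the 32° offset cancels: Δ°F = 7.0 × 1.8 = 12.6 °F.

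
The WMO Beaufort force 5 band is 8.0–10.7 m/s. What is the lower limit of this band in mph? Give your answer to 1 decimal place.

8.0–10.7 m/s × 2.237 = 17.9–23.9 mph.

17.9 mph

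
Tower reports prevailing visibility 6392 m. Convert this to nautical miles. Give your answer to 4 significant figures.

3.451 nmi

1 m = 0.000539957 nmi, so 6392 × 0.000539957 = 3.451 nmi.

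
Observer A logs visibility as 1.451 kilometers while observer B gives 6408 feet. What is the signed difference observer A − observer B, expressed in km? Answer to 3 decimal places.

-0.502 km

observer B: 6408 ft = 1.95316 km.
Difference: 1.45100 − 1.95316 = -0.502 km.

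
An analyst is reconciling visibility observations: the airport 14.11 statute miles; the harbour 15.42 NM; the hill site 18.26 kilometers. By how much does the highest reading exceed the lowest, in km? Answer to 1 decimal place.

the airport: 14.11 SM = 22.708 km.
the harbour: 15.42 nmi = 28.558 km.
Spread: 28.558 − 18.260 = 10.3 km.

10.3 km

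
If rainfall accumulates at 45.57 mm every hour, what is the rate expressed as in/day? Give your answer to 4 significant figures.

45.57 mm/hour × 0.0393701 in/mm × 24 hour/day = 43.06 in/day.

43.06 in/day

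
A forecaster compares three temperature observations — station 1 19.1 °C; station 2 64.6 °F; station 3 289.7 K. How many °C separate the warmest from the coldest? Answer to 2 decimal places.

2.55 °C

station 2: 64.6 °F = 18.111 °C.
station 3: 289.7 K = 16.550 °C.
Spread: 19.100 − 16.550 = 2.550 °C.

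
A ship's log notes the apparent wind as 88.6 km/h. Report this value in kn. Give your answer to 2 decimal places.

1 km/h = 0.539957 kt, so 88.6 × 0.539957 = 47.84 kt.

47.84 kt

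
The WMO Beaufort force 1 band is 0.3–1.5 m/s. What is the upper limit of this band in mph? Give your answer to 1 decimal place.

3.4 mph

0.3–1.5 m/s × 2.237 = 0.7–3.4 mph.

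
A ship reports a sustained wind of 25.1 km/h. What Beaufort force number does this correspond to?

25.1 km/h = 7.0 m/s, which is Beaufort 4 (moderate breeze, 5.5–7.9 m/s).

Beaufort force 4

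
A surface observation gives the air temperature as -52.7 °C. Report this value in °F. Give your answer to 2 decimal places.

-62.86 °F

°F = °C × 9/5 + 32 = -52.7 × 1.8 + 32 = -62.86 °F.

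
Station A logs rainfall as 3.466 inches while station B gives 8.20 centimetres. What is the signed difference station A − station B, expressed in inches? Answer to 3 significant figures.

0.238 in

station B: 8.20 cm = 3.22835 in.
Difference: 3.46600 − 3.22835 = 0.238 in.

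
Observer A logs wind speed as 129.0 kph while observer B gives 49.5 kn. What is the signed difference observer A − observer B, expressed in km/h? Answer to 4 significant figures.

37.33 km/h

observer B: 49.5 kt = 91.6740 km/h.
Difference: 129.0000 − 91.6740 = 37.33 km/h.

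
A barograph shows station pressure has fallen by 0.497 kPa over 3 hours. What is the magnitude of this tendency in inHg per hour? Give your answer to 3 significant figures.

0.0489 inHg per hour

0.497 kPa / 3 h × 0.2953 inHg/kPa = 0.0489 inHg/h.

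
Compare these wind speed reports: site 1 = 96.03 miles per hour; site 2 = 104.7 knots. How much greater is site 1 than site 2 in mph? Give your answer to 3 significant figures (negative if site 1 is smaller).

site 2: 104.7 kt = 120.487 mph.
Difference: 96.030 − 120.487 = -24.5 mph.

-24.5 mph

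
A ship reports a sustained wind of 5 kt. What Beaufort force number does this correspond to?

5 kt lies in the Beaufort 2 band (light breeze, 4–6 kt).

Beaufort force 2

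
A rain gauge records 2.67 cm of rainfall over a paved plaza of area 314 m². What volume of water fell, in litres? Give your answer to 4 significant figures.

Depth: 2.67 cm × 10 = 26.7 mm.
1 mm over 1 m² is 1 L, so volume = 26.7 × 314 = 8383.8 L ≈ 8384 L.

8384 litres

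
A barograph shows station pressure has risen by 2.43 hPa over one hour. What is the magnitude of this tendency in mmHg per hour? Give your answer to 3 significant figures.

2.43 hPa / 1 h × 0.750062 mmHg/hPa = 1.82 mmHg/h.

1.82 mmHg per hour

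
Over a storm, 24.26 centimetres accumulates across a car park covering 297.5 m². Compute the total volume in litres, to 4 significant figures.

72170 litres

Depth: 24.26 cm × 10 = 242.6 mm.
1 mm over 1 m² is 1 L, so volume = 242.6 × 297.5 = 72173.5 L ≈ 72170 L.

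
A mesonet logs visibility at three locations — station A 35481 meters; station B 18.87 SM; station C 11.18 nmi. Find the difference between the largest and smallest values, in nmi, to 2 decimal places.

station A: 35481 m = 19.1582 nmi.
station B: 18.87 SM = 16.3976 nmi.
Spread: 19.1582 − 11.1800 = 7.98 nmi.

7.98 nmi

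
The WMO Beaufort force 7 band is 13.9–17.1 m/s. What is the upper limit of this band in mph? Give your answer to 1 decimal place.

38.3 mph

13.9–17.1 m/s × 2.237 = 31.1–38.3 mph.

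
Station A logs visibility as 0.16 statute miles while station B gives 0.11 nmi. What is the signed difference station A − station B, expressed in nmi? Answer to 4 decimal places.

station A: 0.16 SM = 0.139036 nmi.
Difference: 0.139036 − 0.110000 = 0.0290 nmi.

0.0290 nmi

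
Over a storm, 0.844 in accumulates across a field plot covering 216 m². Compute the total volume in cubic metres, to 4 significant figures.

Depth: 0.844 in × 25.4 = 21.4376 mm.
1 mm over 1 m² is 1 L, so volume = 21.4376 × 216 = 4630.5216 L = 4.631 m³.

4.631 cubic metres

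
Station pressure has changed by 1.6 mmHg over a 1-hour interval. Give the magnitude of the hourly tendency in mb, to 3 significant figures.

2.13 mb per hour

1.6 mmHg / 1 h × 1.33322 mb/mmHg = 2.13 mb/h.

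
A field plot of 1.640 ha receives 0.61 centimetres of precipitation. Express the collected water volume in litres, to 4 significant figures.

100000 litres

Depth: 0.61 cm × 10 = 6.1 mm.
Area: 1.640 ha = 16400 m².
1 mm over 1 m² is 1 L, so volume = 6.1 × 16400 = 100040 L ≈ 100000 L.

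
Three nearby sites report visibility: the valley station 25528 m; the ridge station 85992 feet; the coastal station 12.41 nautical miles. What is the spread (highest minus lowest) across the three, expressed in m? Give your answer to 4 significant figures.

3227 m

the ridge station: 85992 ft = 26210.36 m.
the coastal station: 12.41 nmi = 22983.32 m.
Spread: 26210.36 − 22983.32 = 3227 m.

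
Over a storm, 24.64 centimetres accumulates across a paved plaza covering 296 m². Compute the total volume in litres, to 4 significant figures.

Depth: 24.64 cm × 10 = 246.4 mm.
1 mm over 1 m² is 1 L, so volume = 246.4 × 296 = 72934.4 L ≈ 72930 L.

72930 litres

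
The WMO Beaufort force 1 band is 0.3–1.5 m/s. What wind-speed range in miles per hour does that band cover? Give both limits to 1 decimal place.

0.7 to 3.4 mph

0.3–1.5 m/s × 2.237 = 0.7–3.4 mph.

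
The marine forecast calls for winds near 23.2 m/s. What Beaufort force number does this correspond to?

23.2 m/s lies in the Beaufort 9 band (strong gale, 20.8–24.4 m/s).

Beaufort force 9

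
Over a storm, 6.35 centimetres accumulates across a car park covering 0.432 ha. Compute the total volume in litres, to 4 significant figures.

Depth: 6.35 cm × 10 = 63.5 mm.
Area: 0.432 ha = 4320 m².
1 mm over 1 m² is 1 L, so volume = 63.5 × 4320 = 274320 L ≈ 274300 L.

274300 litres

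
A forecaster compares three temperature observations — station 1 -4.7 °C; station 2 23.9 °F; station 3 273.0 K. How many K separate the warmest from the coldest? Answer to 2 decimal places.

station 2: 23.9 °F = -4.500 °C.
station 3: 273.0 K = -0.150 °C.
Spread: (-0.150) − (-4.700) = 4.550 °C.

4.55 K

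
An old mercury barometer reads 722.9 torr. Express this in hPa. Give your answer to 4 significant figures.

963.8 hPa

1 mmHg = 1.33322 hPa, so 722.9 × 1.33322 = 963.8 hPa.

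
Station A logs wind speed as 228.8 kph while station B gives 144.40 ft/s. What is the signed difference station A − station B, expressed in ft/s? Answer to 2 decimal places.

station A: 228.8 km/h = 208.5156 ft/s.
Difference: 208.5156 − 144.4000 = 64.12 ft/s.

64.12 ft/s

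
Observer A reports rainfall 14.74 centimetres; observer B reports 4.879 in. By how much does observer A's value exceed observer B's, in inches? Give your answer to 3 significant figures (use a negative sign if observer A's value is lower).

observer A: 14.74 cm = 5.80315 in.
Difference: 5.80315 − 4.87900 = 0.924 in.

0.924 in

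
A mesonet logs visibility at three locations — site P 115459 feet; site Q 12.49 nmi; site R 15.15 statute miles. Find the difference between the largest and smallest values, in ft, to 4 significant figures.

site Q: 12.49 nmi = 75890.68 ft.
site R: 15.15 SM = 79992.00 ft.
Spread: 115459.00 − 75890.68 = 39570 ft.

39570 ft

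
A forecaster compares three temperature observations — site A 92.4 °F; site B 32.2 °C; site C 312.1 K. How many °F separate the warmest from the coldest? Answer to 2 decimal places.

12.15 °F

site A: 92.4 °F = 33.556 °C.
site C: 312.1 K = 38.950 °C.
Spread: 38.950 − 32.200 = 6.750 °C = 12.15 °F.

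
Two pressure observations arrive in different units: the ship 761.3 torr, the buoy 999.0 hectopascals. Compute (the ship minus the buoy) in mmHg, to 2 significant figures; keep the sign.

12 mmHg

the buoy: 999.0 hPa = 749.31 mmHg.
Difference: 761.30 − 749.31 = 12 mmHg.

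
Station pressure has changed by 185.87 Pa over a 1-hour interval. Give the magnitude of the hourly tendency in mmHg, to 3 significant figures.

185.87 Pa / 1 h × 0.00750062 mmHg/Pa = 1.39 mmHg/h.

1.39 mmHg per hour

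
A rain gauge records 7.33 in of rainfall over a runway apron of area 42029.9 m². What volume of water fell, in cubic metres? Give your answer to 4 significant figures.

7825 cubic metres

Depth: 7.33 in × 25.4 = 186.182 mm.
1 mm over 1 m² is 1 L, so volume = 186.182 × 42029.9 = 7825210.8 L = 7825 m³.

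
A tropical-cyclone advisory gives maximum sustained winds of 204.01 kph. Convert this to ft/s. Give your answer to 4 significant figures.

1 km/h = 0.911344 ft/s, so 204.01 × 0.911344 = 185.9 ft/s.

185.9 ft/s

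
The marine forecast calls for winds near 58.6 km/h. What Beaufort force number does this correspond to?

58.6 km/h = 16.3 m/s, which is Beaufort 7 (near gale, 13.9–17.1 m/s).

Beaufort force 7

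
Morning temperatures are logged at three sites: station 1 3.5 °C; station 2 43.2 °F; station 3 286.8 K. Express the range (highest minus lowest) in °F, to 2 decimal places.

station 2: 43.2 °F = 6.222 °C.
station 3: 286.8 K = 13.650 °C.
Spread: 13.650 − 3.500 = 10.150 °C = 18.27 °F.

18.27 °F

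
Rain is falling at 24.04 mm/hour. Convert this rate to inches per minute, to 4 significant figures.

24.04 mm/hour × 0.0393701 in/mm × 0.0166667 hour/minute = 0.01577 in/minute.

0.01577 in/minute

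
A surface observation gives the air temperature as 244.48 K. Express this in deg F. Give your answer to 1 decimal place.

-19.6 °F

First to °C: -28.67 °C.
Then to °F: -19.6 °F.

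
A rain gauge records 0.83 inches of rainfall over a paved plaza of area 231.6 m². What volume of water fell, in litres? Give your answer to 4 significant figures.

4883 litres

Depth: 0.83 in × 25.4 = 21.082 mm.
1 mm over 1 m² is 1 L, so volume = 21.082 × 231.6 = 4882.5912 L ≈ 4883 L.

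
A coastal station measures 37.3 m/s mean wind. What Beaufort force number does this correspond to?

Beaufort force 12

37.3 m/s lies in the Beaufort 12 band (hurricane force, ≥32.7 m/s).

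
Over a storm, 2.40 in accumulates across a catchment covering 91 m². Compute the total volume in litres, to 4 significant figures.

Depth: 2.40 in × 25.4 = 60.96 mm.
1 mm over 1 m² is 1 L, so volume = 60.96 × 91 = 5547.36 L ≈ 5547 L.

5547 litres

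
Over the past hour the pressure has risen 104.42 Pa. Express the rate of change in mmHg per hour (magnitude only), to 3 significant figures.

104.42 Pa / 1 h × 0.00750062 mmHg/Pa = 0.783 mmHg/h.

0.783 mmHg per hour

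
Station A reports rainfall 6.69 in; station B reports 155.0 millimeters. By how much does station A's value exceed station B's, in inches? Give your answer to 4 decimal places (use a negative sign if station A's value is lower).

0.5876 in

station B: 155.0 mm = 6.102362 in.
Difference: 6.690000 − 6.102362 = 0.5876 in.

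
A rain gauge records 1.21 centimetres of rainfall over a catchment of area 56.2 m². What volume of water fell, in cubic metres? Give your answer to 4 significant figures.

Depth: 1.21 cm × 10 = 12.1 mm.
1 mm over 1 m² is 1 L, so volume = 12.1 × 56.2 = 680.02 L = 0.6800 m³.

0.6800 cubic metres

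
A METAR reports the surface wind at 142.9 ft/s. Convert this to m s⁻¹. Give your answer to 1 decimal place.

1 ft/s = 0.3048 m/s, so 142.9 × 0.3048 = 43.6 m/s.

43.6 m/s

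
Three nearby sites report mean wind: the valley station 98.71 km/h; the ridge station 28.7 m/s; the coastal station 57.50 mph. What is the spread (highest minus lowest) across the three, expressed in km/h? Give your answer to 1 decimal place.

10.8 km/h

the ridge station: 28.7 m/s = 103.320 km/h.
the coastal station: 57.50 mph = 92.537 km/h.
Spread: 103.320 − 92.537 = 10.8 km/h.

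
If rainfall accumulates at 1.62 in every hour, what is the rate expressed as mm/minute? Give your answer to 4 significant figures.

1.62 in/hour × 25.4 mm/in × 0.0166667 hour/minute = 0.6858 mm/minute.

0.6858 mm/minute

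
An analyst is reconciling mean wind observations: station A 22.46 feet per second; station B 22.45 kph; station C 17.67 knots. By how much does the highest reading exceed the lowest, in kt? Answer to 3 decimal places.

station A: 22.46 ft/s = 13.30719 kt.
station B: 22.45 km/h = 12.12203 kt.
Spread: 17.67000 − 12.12203 = 5.548 kt.

5.548 kt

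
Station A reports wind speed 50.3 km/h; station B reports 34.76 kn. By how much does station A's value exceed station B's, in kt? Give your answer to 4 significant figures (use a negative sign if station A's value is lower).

-7.600 kt

station A: 50.3 km/h = 27.15983 kt.
Difference: 27.15983 − 34.76000 = -7.600 kt.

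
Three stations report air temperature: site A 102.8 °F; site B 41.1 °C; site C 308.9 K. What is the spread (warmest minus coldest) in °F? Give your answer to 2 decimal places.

9.63 °F

site A: 102.8 °F = 39.333 °C.
site C: 308.9 K = 35.750 °C.
Spread: 41.100 − 35.750 = 5.350 °C = 9.63 °F.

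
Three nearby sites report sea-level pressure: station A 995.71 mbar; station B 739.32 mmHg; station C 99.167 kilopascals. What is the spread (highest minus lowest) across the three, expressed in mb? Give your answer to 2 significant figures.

station B: 739.32 mmHg = 985.68 mb.
station C: 99.167 kPa = 991.67 mb.
Spread: 995.71 − 985.68 = 10 mb.

10 mb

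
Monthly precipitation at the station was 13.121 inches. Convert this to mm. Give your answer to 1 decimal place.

333.3 mm

1 in = 25.4 mm, so 13.121 × 25.4 = 333.3 mm.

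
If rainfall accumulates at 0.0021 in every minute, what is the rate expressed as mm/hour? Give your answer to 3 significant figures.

3.20 mm/hour

0.0021 in/minute × 25.4 mm/in × 60 minute/hour = 3.20 mm/hour.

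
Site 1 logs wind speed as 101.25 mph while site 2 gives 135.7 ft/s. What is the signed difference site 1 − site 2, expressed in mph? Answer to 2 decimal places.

8.73 mph

site 2: 135.7 ft/s = 92.5227 mph.
Difference: 101.2500 − 92.5227 = 8.73 mph.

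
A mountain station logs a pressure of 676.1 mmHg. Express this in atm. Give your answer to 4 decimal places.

1 mmHg = 0.00131579 atm, so 676.1 × 0.00131579 = 0.8896 atm.

0.8896 atm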